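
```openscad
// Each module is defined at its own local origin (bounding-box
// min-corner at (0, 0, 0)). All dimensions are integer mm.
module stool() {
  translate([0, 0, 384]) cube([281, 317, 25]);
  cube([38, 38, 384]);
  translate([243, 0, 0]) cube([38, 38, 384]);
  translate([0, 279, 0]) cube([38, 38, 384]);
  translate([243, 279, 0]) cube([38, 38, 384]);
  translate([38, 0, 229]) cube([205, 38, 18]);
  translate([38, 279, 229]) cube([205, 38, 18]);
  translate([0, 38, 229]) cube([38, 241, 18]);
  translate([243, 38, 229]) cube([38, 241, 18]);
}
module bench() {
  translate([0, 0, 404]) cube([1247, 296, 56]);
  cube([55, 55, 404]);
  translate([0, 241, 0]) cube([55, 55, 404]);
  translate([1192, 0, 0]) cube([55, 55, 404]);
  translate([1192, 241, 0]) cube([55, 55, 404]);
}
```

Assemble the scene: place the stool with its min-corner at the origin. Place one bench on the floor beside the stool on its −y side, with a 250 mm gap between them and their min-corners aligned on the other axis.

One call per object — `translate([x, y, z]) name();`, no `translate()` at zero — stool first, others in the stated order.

stool();
translate([0, -546, 0]) bench();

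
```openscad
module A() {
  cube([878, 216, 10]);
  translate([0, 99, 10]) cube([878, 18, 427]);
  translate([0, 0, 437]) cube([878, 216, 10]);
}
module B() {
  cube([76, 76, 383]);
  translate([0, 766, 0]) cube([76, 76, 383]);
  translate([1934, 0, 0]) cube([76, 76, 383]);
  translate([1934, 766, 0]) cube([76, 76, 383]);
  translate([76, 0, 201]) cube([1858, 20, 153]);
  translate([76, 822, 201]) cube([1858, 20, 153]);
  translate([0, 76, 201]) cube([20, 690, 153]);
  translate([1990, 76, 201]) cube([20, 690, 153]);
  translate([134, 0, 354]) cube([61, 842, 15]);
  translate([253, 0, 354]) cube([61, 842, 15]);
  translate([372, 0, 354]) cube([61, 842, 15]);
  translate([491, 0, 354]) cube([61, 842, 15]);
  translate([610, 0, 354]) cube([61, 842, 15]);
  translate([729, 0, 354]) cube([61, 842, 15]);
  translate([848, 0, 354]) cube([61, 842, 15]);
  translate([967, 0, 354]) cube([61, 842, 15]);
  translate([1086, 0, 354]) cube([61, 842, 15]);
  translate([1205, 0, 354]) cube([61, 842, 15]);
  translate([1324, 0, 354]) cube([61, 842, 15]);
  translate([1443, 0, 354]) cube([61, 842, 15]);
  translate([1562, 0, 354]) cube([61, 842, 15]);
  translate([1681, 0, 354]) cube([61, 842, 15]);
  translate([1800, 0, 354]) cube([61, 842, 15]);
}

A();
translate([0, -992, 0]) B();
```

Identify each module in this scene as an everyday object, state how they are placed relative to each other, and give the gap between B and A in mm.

The bed frame's nearest face is 150 mm from the I-beam's −y face.

A is an I-beam. B is a bed frame. The bed frame is on the floor beside the I-beam on its −y side. The gap between the bed frame and the I-beam is 150 mm.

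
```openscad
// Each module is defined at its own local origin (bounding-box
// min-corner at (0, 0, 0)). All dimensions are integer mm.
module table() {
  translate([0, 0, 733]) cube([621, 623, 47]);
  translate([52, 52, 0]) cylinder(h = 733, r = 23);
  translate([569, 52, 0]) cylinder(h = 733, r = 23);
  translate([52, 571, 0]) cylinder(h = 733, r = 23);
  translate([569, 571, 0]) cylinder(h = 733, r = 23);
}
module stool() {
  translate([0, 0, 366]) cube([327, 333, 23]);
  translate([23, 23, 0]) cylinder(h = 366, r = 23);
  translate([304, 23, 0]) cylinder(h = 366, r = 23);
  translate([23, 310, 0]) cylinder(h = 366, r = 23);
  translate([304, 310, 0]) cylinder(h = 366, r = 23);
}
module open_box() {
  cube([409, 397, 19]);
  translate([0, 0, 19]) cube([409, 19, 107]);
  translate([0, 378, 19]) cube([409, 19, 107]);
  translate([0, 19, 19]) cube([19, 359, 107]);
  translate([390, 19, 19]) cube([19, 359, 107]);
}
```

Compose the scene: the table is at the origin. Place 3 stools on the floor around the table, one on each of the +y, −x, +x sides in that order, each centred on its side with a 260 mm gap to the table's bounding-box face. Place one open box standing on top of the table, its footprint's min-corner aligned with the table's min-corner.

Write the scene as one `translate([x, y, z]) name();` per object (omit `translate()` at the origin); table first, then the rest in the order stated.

table();
translate([147, 883, 0]) stool();
translate([-587, 145, 0]) stool();
translate([881, 145, 0]) stool();
translate([0, 0, 780]) open_box();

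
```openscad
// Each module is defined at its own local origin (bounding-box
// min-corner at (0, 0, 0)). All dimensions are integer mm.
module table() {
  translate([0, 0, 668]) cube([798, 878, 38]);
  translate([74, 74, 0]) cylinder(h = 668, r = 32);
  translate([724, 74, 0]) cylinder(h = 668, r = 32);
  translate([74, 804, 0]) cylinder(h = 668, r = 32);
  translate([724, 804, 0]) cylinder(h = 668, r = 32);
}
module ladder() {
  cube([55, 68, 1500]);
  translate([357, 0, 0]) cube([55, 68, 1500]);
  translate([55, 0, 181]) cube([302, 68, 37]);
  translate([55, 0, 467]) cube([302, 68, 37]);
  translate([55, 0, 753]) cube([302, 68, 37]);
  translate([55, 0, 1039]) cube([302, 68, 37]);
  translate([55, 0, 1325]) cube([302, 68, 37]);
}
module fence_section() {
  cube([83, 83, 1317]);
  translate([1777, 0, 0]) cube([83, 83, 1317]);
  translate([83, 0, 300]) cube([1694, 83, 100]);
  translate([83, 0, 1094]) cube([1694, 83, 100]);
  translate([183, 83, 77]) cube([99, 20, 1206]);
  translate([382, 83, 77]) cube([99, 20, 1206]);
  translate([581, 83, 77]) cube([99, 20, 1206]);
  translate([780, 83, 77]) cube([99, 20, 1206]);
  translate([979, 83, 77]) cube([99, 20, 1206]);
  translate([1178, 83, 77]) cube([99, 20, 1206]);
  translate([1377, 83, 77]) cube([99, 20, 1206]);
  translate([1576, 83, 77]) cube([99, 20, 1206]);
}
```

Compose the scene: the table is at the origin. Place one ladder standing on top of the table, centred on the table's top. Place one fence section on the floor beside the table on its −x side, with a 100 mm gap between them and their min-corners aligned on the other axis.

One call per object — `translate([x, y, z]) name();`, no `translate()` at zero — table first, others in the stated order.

table();
translate([193, 405, 706]) ladder();
translate([-1960, 0, 0]) fence_section();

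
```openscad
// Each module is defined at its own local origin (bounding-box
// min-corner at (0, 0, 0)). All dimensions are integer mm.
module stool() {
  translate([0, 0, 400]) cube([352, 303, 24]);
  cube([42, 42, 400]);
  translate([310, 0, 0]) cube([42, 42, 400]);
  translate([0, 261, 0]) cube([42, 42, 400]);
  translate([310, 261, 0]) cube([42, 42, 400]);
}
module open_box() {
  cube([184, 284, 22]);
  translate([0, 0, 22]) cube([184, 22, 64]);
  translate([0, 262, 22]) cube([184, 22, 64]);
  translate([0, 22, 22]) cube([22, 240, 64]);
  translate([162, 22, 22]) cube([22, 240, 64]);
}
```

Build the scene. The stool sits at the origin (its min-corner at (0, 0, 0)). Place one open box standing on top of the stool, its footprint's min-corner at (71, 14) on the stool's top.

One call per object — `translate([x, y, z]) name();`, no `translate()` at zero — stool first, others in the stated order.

stool();
translate([71, 14, 424]) open_box();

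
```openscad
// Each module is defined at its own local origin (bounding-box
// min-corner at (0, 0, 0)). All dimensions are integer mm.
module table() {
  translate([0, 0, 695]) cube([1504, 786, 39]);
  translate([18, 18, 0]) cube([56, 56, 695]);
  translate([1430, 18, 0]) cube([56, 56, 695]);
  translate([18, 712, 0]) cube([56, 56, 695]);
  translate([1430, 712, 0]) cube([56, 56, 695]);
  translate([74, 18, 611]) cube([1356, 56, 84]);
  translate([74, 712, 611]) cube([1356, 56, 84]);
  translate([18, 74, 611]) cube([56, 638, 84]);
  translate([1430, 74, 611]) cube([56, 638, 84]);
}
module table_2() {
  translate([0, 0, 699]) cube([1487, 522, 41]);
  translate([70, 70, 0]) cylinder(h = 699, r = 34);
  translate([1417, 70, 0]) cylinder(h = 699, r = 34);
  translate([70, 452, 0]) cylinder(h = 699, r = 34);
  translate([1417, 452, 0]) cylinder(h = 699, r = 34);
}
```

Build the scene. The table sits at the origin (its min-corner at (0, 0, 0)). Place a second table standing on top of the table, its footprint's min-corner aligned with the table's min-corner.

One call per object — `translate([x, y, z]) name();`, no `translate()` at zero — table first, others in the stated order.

table();
translate([0, 0, 734]) table_2();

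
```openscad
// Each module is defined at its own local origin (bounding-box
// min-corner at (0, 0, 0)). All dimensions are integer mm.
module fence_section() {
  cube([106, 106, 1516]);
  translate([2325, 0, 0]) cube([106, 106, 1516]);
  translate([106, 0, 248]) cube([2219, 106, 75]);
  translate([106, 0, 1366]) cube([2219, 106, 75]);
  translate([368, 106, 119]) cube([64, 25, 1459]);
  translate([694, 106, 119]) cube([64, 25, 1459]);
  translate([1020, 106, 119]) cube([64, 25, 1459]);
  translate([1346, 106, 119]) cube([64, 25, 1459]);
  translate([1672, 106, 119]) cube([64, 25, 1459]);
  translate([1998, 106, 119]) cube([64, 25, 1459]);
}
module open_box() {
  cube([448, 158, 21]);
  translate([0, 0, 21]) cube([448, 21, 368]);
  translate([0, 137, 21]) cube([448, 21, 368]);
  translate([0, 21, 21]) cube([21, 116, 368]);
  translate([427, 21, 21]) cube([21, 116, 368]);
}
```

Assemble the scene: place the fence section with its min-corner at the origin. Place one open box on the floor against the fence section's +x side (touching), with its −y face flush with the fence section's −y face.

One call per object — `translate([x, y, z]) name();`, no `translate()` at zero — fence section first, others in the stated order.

fence_section();
translate([2431, 0, 0]) open_box();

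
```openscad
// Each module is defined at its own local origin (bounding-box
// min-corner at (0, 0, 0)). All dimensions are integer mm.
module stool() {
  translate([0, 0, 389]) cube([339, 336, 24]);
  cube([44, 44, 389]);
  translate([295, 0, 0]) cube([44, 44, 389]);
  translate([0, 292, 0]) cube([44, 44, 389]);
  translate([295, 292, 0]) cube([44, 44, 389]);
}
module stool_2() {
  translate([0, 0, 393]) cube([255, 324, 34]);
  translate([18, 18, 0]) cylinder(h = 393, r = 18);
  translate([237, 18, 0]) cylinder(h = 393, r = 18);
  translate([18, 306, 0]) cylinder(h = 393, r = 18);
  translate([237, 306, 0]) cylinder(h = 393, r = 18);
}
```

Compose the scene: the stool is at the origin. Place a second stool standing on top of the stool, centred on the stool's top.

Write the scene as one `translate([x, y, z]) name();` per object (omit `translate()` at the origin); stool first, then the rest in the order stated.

stool();
translate([42, 6, 413]) stool_2();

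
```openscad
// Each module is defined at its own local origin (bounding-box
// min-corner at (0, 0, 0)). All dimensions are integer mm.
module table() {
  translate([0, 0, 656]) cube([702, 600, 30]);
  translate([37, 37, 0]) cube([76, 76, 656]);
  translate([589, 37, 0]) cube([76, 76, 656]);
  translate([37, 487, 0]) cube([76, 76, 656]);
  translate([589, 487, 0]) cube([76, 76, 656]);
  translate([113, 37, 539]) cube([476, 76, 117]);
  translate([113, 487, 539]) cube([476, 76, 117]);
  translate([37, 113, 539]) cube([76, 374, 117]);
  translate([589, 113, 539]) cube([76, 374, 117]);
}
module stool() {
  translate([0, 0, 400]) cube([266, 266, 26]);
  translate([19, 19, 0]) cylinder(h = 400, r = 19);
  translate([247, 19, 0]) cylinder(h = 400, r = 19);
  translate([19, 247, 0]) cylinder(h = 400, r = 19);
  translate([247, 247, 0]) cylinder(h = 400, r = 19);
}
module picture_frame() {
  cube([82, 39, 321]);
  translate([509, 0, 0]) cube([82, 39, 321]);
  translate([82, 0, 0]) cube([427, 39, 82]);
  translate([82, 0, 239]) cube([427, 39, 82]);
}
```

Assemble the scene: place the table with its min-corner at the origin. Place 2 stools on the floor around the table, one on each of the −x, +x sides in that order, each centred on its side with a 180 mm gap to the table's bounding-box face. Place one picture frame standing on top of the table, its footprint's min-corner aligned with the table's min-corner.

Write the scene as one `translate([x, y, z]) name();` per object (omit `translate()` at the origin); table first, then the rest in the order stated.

table();
translate([-446, 167, 0]) stool();
translate([882, 167, 0]) stool();
translate([0, 0, 686]) picture_frame();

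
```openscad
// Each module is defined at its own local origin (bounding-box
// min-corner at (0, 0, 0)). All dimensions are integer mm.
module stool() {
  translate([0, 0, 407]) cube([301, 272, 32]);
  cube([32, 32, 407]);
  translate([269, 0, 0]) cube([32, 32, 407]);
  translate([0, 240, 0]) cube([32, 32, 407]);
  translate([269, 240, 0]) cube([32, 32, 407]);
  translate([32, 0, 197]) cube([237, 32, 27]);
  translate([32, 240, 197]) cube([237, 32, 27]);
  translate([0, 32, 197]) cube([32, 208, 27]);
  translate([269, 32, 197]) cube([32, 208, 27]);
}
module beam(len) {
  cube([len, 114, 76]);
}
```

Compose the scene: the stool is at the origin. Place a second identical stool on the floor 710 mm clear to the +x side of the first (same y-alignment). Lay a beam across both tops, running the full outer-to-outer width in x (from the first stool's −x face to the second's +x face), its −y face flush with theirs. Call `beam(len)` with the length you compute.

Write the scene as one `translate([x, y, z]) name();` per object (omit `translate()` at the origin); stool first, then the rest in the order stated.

stool();
translate([1011, 0, 0]) stool();
translate([0, 0, 439]) beam(1312);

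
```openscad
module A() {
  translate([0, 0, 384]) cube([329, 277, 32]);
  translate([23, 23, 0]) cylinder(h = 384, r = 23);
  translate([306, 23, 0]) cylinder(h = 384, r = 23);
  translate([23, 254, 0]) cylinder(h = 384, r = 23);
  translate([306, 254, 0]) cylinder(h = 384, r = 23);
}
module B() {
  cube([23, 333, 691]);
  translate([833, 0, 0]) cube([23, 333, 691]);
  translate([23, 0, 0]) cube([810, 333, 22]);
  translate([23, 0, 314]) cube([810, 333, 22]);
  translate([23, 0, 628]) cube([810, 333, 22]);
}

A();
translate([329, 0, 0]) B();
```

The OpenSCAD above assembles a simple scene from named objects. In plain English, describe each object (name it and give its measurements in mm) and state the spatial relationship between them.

A is a four-legged stool. The seat is 329×277 mm, 32 mm thick, top at z = 416 mm. It stands on four round legs, each 46 mm in diameter, from z = 0 to the seat underside, each leg's axis is inset half a diameter from the nearest pair of seat edges (so the leg's bounding box is flush with the corner).

B is an open bookshelf. Two side panels, each 23 mm thick, 333 mm deep and 691 mm tall, stand 856 mm apart (outside-to-outside). Between them sit 3 shelves, each 22 mm thick and 333 mm deep, spanning the full gap between the sides. The bottom shelf rests on the floor (its underside at z = 0) and the clear gap between one shelf's top and the next shelf's underside is 292 mm.

The bookshelf is against the stool's +x side, with their −y faces flush.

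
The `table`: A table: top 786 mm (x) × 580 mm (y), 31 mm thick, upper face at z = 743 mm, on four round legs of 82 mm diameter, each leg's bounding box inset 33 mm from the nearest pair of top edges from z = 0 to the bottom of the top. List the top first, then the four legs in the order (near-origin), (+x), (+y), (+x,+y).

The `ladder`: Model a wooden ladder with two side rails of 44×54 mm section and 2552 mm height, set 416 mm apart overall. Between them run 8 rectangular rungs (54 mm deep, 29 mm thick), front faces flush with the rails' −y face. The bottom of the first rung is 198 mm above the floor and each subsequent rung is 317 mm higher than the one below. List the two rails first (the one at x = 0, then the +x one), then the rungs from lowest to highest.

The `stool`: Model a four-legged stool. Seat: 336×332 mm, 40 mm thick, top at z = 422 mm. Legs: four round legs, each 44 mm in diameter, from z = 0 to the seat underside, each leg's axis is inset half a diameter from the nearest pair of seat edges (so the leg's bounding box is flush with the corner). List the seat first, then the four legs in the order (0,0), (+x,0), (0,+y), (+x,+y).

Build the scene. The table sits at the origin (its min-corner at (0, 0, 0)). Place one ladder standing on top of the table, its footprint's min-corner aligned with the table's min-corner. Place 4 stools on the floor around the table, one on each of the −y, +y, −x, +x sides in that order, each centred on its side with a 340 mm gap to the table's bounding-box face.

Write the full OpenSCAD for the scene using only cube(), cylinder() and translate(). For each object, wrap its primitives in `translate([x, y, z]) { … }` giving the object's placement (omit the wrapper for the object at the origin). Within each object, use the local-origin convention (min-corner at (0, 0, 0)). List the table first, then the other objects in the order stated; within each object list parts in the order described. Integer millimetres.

translate([0, 0, 712]) cube([786, 580, 31]);
translate([74, 74, 0]) cylinder(h = 712, r = 41);
translate([712, 74, 0]) cylinder(h = 712, r = 41);
translate([74, 506, 0]) cylinder(h = 712, r = 41);
translate([712, 506, 0]) cylinder(h = 712, r = 41);
translate([0, 0, 743]) {
  cube([44, 54, 2552]);
  translate([372, 0, 0]) cube([44, 54, 2552]);
  translate([44, 0, 198]) cube([328, 54, 29]);
  translate([44, 0, 515]) cube([328, 54, 29]);
  translate([44, 0, 832]) cube([328, 54, 29]);
  translate([44, 0, 1149]) cube([328, 54, 29]);
  translate([44, 0, 1466]) cube([328, 54, 29]);
  translate([44, 0, 1783]) cube([328, 54, 29]);
  translate([44, 0, 2100]) cube([328, 54, 29]);
  translate([44, 0, 2417]) cube([328, 54, 29]);
}
translate([225, -672, 0]) {
  translate([0, 0, 382]) cube([336, 332, 40]);
  translate([22, 22, 0]) cylinder(h = 382, r = 22);
  translate([314, 22, 0]) cylinder(h = 382, r = 22);
  translate([22, 310, 0]) cylinder(h = 382, r = 22);
  translate([314, 310, 0]) cylinder(h = 382, r = 22);
}
translate([225, 920, 0]) {
  translate([0, 0, 382]) cube([336, 332, 40]);
  translate([22, 22, 0]) cylinder(h = 382, r = 22);
  translate([314, 22, 0]) cylinder(h = 382, r = 22);
  translate([22, 310, 0]) cylinder(h = 382, r = 22);
  translate([314, 310, 0]) cylinder(h = 382, r = 22);
}
translate([-676, 124, 0]) {
  translate([0, 0, 382]) cube([336, 332, 40]);
  translate([22, 22, 0]) cylinder(h = 382, r = 22);
  translate([314, 22, 0]) cylinder(h = 382, r = 22);
  translate([22, 310, 0]) cylinder(h = 382, r = 22);
  translate([314, 310, 0]) cylinder(h = 382, r = 22);
}
translate([1126, 124, 0]) {
  translate([0, 0, 382]) cube([336, 332, 40]);
  translate([22, 22, 0]) cylinder(h = 382, r = 22);
  translate([314, 22, 0]) cylinder(h = 382, r = 22);
  translate([22, 310, 0]) cylinder(h = 382, r = 22);
  translate([314, 310, 0]) cylinder(h = 382, r = 22);
}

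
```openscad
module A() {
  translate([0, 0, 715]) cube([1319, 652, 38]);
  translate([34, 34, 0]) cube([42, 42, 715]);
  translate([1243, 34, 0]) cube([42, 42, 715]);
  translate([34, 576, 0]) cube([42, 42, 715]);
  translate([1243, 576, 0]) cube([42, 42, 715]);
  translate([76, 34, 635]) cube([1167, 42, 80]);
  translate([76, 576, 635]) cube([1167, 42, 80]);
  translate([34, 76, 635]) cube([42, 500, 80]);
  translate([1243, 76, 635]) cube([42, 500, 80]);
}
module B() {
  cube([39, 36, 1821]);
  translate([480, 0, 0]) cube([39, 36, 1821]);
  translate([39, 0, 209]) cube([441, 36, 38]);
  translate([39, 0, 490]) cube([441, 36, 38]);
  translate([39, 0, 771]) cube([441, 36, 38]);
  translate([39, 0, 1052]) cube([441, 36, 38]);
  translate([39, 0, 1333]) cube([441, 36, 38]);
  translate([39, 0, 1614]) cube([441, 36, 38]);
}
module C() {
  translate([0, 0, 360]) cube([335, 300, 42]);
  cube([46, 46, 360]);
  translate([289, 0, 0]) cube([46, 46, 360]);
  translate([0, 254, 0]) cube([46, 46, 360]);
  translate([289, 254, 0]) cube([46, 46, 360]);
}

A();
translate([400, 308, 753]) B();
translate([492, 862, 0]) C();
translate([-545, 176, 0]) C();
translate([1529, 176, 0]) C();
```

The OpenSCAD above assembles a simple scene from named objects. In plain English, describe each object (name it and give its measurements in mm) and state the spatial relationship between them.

A is a table with a 1319×652 mm rectangular top, 38 mm thick, top surface at z = 753 mm, supported by four 42×42 mm square legs, each inset 34 mm from the nearest pair of top edges, running from the floor. Four apron rails, 42 mm thick and 80 mm tall, run between adjacent legs with their top edges flush with the underside of the top and their outer faces flush with the legs' outer faces.

B is a straight ladder. Two 39×36 mm vertical rails, 1821 mm tall, stand 519 mm apart (outside-to-outside) with their front faces coplanar on the −y side. 6 rungs, each 36 mm deep and 38 mm tall, span between the inner faces of the rails, front faces flush with the rails. The lowest rung's underside is at z = 209 mm and rungs are spaced 281 mm apart (underside to underside).

C is a four-legged stool. The seat is a 335×300×42 mm slab whose top surface is at z = 402 mm; four square legs, each 46×46 mm in cross-section, run from the floor (z = 0) to the underside of the seat, each flush with a corner of the seat.

The ladder is on top of the table, centred. Three stools sit around the table at the +y, −x, +x sides.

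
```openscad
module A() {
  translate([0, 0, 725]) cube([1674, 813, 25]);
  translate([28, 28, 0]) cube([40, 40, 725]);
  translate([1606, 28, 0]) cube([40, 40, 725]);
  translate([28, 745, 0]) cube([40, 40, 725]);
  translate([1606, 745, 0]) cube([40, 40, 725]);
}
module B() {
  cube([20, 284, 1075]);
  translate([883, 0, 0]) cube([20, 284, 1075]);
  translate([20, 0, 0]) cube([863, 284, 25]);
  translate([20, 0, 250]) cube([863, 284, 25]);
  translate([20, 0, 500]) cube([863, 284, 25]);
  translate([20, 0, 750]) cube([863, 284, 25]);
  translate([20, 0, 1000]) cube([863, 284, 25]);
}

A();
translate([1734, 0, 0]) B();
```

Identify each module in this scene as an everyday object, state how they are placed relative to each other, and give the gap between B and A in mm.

The bookshelf's nearest face is 60 mm from the table's +x face.

A is a table. B is a bookshelf. The bookshelf is on the floor beside the table on its +x side. The gap between the bookshelf and the table is 60 mm.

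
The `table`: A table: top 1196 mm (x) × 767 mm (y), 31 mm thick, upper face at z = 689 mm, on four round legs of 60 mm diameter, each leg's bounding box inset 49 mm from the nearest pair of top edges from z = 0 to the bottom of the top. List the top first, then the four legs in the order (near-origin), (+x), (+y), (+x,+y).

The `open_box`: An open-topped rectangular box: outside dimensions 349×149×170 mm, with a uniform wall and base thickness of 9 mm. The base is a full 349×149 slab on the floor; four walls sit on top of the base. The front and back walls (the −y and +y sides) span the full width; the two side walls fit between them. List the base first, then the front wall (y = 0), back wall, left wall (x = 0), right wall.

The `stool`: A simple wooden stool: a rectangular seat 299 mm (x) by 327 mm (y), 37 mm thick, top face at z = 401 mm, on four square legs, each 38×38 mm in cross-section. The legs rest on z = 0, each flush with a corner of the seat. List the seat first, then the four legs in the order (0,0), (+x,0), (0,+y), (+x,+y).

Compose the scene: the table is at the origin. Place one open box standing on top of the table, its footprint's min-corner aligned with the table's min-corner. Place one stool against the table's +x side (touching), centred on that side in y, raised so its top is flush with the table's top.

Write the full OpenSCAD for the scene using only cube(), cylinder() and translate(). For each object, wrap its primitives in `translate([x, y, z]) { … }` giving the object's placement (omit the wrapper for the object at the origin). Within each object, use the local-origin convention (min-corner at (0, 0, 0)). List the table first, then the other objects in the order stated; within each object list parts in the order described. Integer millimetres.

translate([0, 0, 658]) cube([1196, 767, 31]);
translate([79, 79, 0]) cylinder(h = 658, r = 30);
translate([1117, 79, 0]) cylinder(h = 658, r = 30);
translate([79, 688, 0]) cylinder(h = 658, r = 30);
translate([1117, 688, 0]) cylinder(h = 658, r = 30);
translate([0, 0, 689]) {
  cube([349, 149, 9]);
  translate([0, 0, 9]) cube([349, 9, 161]);
  translate([0, 140, 9]) cube([349, 9, 161]);
  translate([0, 9, 9]) cube([9, 131, 161]);
  translate([340, 9, 9]) cube([9, 131, 161]);
}
translate([1196, 220, 288]) {
  translate([0, 0, 364]) cube([299, 327, 37]);
  cube([38, 38, 364]);
  translate([261, 0, 0]) cube([38, 38, 364]);
  translate([0, 289, 0]) cube([38, 38, 364]);
  translate([261, 289, 0]) cube([38, 38, 364]);
}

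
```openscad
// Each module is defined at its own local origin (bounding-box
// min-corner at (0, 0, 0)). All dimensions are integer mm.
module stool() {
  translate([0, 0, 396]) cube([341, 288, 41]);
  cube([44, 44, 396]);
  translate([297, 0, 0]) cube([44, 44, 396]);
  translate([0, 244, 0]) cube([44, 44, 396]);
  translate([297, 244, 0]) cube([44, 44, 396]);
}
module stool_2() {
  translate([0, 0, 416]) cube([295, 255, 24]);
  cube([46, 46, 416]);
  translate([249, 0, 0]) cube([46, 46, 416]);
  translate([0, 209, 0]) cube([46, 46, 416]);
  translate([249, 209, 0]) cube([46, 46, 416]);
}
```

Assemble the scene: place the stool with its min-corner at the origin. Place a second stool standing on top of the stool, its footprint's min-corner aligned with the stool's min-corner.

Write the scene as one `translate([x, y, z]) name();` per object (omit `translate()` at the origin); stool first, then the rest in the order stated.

stool();
translate([0, 0, 437]) stool_2();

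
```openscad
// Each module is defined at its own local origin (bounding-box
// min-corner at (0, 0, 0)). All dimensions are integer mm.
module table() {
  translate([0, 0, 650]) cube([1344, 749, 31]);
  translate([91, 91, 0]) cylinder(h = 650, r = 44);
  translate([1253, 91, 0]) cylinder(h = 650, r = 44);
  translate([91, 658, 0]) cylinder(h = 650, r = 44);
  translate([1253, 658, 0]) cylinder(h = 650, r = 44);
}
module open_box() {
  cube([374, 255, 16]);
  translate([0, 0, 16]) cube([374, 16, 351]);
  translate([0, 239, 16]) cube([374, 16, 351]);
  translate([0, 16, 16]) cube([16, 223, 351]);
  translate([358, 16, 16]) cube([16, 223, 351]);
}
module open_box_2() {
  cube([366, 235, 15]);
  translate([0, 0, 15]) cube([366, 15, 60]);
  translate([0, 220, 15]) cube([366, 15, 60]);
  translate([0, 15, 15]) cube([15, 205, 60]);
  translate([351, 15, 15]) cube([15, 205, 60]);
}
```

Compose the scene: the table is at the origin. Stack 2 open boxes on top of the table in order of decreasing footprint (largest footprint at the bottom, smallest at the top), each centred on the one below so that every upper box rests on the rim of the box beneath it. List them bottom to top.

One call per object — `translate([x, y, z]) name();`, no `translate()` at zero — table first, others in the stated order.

table();
translate([485, 247, 681]) open_box();
translate([489, 257, 1048]) open_box_2();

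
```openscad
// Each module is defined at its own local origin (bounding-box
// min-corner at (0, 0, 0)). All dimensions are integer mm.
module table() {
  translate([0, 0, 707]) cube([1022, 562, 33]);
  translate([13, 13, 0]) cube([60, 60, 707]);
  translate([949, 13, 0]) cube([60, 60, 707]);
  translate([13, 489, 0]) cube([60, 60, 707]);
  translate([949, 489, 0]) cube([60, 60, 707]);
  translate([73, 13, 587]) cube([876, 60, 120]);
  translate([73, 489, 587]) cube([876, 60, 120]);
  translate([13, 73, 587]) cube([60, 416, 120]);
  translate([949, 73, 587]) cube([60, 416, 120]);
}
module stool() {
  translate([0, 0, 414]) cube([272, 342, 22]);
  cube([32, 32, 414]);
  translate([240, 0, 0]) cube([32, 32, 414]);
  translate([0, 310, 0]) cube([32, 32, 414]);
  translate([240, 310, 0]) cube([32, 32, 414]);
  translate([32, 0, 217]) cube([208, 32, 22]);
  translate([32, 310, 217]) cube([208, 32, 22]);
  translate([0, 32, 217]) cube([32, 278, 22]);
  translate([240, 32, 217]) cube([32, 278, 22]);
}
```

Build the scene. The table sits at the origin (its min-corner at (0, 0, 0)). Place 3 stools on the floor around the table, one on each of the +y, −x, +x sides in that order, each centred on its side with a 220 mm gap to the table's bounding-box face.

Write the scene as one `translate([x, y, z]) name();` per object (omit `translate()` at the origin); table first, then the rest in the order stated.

table();
translate([375, 782, 0]) stool();
translate([-492, 110, 0]) stool();
translate([1242, 110, 0]) stool();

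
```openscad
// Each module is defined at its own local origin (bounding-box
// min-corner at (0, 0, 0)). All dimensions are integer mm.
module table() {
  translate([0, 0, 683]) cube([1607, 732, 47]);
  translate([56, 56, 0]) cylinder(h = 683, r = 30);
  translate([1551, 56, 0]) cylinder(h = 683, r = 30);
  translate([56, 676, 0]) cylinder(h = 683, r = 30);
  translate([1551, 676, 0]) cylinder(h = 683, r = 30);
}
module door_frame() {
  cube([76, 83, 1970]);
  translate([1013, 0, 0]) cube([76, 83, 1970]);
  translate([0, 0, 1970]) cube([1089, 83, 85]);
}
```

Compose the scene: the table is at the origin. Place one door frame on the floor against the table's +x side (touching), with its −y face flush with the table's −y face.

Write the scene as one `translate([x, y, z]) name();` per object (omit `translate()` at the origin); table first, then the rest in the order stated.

table();
translate([1607, 0, 0]) door_frame();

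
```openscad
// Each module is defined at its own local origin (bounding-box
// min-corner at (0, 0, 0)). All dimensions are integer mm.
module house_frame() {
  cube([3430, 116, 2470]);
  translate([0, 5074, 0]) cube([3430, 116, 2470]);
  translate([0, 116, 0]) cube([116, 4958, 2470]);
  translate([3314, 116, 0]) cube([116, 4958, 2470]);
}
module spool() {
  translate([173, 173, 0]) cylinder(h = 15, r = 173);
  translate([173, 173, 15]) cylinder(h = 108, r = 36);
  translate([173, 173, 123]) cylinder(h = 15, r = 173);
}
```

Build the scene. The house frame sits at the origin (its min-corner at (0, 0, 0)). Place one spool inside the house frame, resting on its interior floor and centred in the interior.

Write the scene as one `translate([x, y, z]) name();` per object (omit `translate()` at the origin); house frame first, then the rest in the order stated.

house_frame();
translate([1542, 2422, 0]) spool();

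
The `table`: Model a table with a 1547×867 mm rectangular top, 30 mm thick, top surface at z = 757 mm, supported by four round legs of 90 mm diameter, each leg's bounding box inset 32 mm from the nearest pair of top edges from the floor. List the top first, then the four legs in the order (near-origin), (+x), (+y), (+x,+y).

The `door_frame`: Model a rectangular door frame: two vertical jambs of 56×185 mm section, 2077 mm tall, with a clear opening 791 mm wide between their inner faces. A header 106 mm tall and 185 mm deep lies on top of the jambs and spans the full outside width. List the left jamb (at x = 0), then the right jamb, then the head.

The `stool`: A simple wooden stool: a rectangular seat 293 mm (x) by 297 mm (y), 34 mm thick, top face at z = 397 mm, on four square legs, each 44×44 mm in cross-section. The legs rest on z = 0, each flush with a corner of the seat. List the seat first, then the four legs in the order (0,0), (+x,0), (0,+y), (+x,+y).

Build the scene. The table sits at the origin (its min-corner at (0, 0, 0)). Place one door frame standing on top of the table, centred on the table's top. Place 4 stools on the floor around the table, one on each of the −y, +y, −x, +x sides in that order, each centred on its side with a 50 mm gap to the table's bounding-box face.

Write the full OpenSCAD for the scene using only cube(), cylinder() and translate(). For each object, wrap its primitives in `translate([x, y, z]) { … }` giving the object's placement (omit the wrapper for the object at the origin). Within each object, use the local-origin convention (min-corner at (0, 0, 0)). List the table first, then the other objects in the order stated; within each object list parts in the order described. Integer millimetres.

translate([0, 0, 727]) cube([1547, 867, 30]);
translate([77, 77, 0]) cylinder(h = 727, r = 45);
translate([1470, 77, 0]) cylinder(h = 727, r = 45);
translate([77, 790, 0]) cylinder(h = 727, r = 45);
translate([1470, 790, 0]) cylinder(h = 727, r = 45);
translate([322, 341, 757]) {
  cube([56, 185, 2077]);
  translate([847, 0, 0]) cube([56, 185, 2077]);
  translate([0, 0, 2077]) cube([903, 185, 106]);
}
translate([627, -347, 0]) {
  translate([0, 0, 363]) cube([293, 297, 34]);
  cube([44, 44, 363]);
  translate([249, 0, 0]) cube([44, 44, 363]);
  translate([0, 253, 0]) cube([44, 44, 363]);
  translate([249, 253, 0]) cube([44, 44, 363]);
}
translate([627, 917, 0]) {
  translate([0, 0, 363]) cube([293, 297, 34]);
  cube([44, 44, 363]);
  translate([249, 0, 0]) cube([44, 44, 363]);
  translate([0, 253, 0]) cube([44, 44, 363]);
  translate([249, 253, 0]) cube([44, 44, 363]);
}
translate([-343, 285, 0]) {
  translate([0, 0, 363]) cube([293, 297, 34]);
  cube([44, 44, 363]);
  translate([249, 0, 0]) cube([44, 44, 363]);
  translate([0, 253, 0]) cube([44, 44, 363]);
  translate([249, 253, 0]) cube([44, 44, 363]);
}
translate([1597, 285, 0]) {
  translate([0, 0, 363]) cube([293, 297, 34]);
  cube([44, 44, 363]);
  translate([249, 0, 0]) cube([44, 44, 363]);
  translate([0, 253, 0]) cube([44, 44, 363]);
  translate([249, 253, 0]) cube([44, 44, 363]);
}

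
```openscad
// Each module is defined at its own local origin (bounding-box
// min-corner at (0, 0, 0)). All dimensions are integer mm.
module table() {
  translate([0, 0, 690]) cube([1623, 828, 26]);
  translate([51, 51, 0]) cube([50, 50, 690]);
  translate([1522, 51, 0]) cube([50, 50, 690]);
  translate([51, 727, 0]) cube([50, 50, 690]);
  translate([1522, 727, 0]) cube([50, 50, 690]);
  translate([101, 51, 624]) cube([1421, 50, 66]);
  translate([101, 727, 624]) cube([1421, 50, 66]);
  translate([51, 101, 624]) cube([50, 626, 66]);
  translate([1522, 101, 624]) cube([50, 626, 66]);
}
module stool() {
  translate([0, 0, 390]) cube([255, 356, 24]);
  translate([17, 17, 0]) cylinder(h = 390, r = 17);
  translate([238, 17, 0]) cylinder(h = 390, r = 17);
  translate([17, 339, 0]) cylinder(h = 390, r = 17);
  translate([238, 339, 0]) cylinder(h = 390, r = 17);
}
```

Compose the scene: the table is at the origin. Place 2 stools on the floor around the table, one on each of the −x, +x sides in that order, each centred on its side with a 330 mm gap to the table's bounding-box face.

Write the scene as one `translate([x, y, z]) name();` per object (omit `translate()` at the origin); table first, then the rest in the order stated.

table();
translate([-585, 236, 0]) stool();
translate([1953, 236, 0]) stool();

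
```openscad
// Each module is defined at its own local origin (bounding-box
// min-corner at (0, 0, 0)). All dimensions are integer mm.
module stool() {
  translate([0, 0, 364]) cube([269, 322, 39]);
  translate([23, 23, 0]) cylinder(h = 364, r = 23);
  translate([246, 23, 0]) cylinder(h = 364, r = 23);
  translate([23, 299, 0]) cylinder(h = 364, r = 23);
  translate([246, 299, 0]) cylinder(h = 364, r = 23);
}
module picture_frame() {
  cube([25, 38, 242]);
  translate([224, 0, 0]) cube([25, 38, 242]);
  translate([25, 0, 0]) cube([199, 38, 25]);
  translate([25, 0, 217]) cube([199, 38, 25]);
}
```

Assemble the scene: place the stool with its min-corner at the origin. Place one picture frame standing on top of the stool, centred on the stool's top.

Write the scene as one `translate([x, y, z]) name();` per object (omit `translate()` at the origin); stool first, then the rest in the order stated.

stool();
translate([10, 142, 403]) picture_frame();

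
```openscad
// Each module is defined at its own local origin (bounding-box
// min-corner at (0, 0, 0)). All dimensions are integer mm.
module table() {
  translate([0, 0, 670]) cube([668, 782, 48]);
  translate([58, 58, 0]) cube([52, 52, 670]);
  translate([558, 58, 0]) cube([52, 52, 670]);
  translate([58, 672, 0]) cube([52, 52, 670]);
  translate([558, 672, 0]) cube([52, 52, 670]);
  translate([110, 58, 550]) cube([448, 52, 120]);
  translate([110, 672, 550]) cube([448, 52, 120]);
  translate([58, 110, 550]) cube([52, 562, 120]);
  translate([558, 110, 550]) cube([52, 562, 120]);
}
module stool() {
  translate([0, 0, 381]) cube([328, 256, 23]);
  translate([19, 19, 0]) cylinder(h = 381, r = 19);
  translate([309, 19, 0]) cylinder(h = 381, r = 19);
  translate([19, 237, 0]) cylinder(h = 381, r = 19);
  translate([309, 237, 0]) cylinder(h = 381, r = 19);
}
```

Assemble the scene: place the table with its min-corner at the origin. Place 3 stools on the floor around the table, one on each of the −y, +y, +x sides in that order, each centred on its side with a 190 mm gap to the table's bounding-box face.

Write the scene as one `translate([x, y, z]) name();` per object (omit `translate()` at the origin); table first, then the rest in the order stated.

table();
translate([170, -446, 0]) stool();
translate([170, 972, 0]) stool();
translate([858, 263, 0]) stool();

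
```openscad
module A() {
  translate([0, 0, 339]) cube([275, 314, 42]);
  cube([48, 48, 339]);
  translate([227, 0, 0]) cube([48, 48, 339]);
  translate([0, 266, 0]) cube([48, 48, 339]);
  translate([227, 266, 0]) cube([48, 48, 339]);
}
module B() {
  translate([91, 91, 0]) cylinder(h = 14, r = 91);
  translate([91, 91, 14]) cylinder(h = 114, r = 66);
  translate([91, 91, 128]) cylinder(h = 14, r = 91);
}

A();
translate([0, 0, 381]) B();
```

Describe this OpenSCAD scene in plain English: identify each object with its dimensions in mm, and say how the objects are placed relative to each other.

A is a simple wooden stool: a rectangular seat 275 mm (x) by 314 mm (y), 42 mm thick, top face at z = 381 mm, on four square legs, each 48×48 mm in cross-section. The legs rest on z = 0, each flush with a corner of the seat.

B is a spool: two coaxial disc flanges of radius 91 mm and thickness 14 mm, joined by a core cylinder of radius 66 mm and height 114 mm. The lower flange rests on z = 0 and the three cylinders share a vertical axis.

The spool is on top of the stool.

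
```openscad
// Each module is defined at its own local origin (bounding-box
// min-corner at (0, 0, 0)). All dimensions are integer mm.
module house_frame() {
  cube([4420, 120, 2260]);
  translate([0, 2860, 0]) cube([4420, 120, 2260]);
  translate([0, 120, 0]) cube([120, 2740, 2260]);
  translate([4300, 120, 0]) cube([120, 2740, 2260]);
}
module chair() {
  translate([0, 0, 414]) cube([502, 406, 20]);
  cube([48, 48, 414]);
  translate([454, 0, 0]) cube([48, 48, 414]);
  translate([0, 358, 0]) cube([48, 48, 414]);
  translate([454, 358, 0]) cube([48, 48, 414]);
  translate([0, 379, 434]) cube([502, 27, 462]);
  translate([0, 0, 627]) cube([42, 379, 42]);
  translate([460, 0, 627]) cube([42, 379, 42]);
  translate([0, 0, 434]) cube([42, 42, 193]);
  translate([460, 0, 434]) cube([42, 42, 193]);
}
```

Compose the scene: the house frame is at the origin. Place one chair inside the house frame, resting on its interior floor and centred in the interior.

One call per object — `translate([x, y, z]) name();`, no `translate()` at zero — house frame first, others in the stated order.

house_frame();
translate([1959, 1287, 0]) chair();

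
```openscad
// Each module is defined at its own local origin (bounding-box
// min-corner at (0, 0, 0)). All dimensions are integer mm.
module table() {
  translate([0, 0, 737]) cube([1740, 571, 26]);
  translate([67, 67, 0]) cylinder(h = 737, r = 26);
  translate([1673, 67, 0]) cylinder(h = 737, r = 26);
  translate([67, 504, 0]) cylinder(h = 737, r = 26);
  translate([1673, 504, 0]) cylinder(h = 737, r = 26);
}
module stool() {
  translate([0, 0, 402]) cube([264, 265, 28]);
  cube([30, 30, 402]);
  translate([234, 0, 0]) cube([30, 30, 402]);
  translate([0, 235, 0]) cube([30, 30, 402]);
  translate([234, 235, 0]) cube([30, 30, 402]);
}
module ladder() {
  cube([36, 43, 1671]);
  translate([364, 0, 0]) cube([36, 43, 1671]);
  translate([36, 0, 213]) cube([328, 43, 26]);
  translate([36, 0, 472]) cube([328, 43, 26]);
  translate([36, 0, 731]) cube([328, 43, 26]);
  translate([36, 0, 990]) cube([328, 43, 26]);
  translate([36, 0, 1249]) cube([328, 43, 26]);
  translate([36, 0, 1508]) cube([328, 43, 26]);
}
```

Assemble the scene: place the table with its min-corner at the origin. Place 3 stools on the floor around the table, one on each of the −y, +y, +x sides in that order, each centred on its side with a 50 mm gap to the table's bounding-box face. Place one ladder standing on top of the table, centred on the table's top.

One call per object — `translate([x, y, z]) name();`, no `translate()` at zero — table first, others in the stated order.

table();
translate([738, -315, 0]) stool();
translate([738, 621, 0]) stool();
translate([1790, 153, 0]) stool();
translate([670, 264, 763]) ladder();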